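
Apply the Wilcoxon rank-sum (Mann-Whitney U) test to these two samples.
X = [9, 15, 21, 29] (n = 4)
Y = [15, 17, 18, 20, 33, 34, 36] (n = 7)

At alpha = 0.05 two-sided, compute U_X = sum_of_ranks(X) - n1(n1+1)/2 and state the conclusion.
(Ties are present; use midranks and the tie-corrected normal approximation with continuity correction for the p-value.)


Step 1: Combine and sort all 11 observations; assign midranks.
sorted (value, group): (9,X), (15,X), (15,Y), (17,Y), (18,Y), (20,Y), (21,X), (29,X), (33,Y), (34,Y), (36,Y)
ranks: 9->1, 15->2.5, 15->2.5, 17->4, 18->5, 20->6, 21->7, 29->8, 33->9, 34->10, 36->11
Step 2: Rank sum for X: R1 = 1 + 2.5 + 7 + 8 = 18.5.
Step 3: U_X = R1 - n1(n1+1)/2 = 18.5 - 4*5/2 = 18.5 - 10 = 8.5.
       U_Y = n1*n2 - U_X = 28 - 8.5 = 19.5.
Step 4: Ties are present, so use the tie-corrected normal approximation (with continuity correction) for the p-value.
Step 5: p-value = 0.343605; compare to alpha = 0.05. fail to reject H0.

U_X = 8.5, p = 0.343605, fail to reject H0 at alpha = 0.05.


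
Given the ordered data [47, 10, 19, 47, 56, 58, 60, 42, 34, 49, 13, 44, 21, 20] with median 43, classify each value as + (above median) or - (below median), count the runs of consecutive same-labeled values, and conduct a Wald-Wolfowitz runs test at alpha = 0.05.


Step 1: Compute median = 43; label A = above, B = below.
Labels in order: ABBAAAABBABABB  (n_A = 7, n_B = 7)
Step 2: Count runs R = 8.
Step 3: Under H0 (random ordering), E[R] = 2*n_A*n_B/(n_A+n_B) + 1 = 2*7*7/14 + 1 = 8.0000.
        Var[R] = 2*n_A*n_B*(2*n_A*n_B - n_A - n_B) / ((n_A+n_B)^2 * (n_A+n_B-1)) = 8232/2548 = 3.2308.
        SD[R] = 1.7974.
Step 4: R = E[R], so z = 0 with no continuity correction.
Step 5: Two-sided p-value via normal approximation = 2*(1 - Phi(|z|)) = 1.000000.
Step 6: alpha = 0.05. fail to reject H0.

R = 8, z = 0.0000, p = 1.000000, fail to reject H0.


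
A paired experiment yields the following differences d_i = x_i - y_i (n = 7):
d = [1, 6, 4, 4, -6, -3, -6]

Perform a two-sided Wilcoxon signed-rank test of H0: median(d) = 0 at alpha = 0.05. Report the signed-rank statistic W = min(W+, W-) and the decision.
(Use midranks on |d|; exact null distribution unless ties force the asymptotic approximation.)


Step 1: Drop any zero differences (none here) and take |d_i|.
|d| = [1, 6, 4, 4, 6, 3, 6]
Step 2: Midrank |d_i| (ties get averaged ranks).
ranks: |1|->1, |6|->6, |4|->3.5, |4|->3.5, |6|->6, |3|->2, |6|->6
Step 3: Attach original signs; sum ranks with positive sign and with negative sign.
W+ = 1 + 6 + 3.5 + 3.5 = 14
W- = 6 + 2 + 6 = 14
(Check: W+ + W- = 28 should equal n(n+1)/2 = 28.)
Step 4: Test statistic W = min(W+, W-) = 14.
Step 5: Ties in |d|, so use the tie-corrected normal approximation.
        E[W] = n(n+1)/4 = 7*8/4 = 14.
        Tie groups: |d|=4 (t=2), |d|=6 (t=3); sum(t^3 - t) = 30.
        Var[W] = n(n+1)(2n+1)/24 - sum(t^3-t)/48 = 840/24 - 30/48 = 34.375.
        z = (W - E[W]) / sqrt(Var[W]) = (14 - 14) / 5.8630 = 0.0000.
        Two-sided p = 2*Phi(z) = 1.000000.
Step 6: alpha = 0.05. fail to reject H0.

W+ = 14, W- = 14, W = min = 14, p = 1.000000, fail to reject H0.


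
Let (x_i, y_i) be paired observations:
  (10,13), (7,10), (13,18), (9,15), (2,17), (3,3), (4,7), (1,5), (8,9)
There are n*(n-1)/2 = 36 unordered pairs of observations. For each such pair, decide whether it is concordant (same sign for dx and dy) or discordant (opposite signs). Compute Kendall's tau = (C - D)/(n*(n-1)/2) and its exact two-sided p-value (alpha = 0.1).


Step 1: Enumerate the 36 unordered pairs (i,j) with i<j and classify each by sign(x_j-x_i) * sign(y_j-y_i).
  (1,2):dx=-3,dy=-3->C; (1,3):dx=+3,dy=+5->C; (1,4):dx=-1,dy=+2->D; (1,5):dx=-8,dy=+4->D
  (1,6):dx=-7,dy=-10->C; (1,7):dx=-6,dy=-6->C; (1,8):dx=-9,dy=-8->C; (1,9):dx=-2,dy=-4->C
  (2,3):dx=+6,dy=+8->C; (2,4):dx=+2,dy=+5->C; (2,5):dx=-5,dy=+7->D; (2,6):dx=-4,dy=-7->C
  (2,7):dx=-3,dy=-3->C; (2,8):dx=-6,dy=-5->C; (2,9):dx=+1,dy=-1->D; (3,4):dx=-4,dy=-3->C
  (3,5):dx=-11,dy=-1->C; (3,6):dx=-10,dy=-15->C; (3,7):dx=-9,dy=-11->C; (3,8):dx=-12,dy=-13->C
  (3,9):dx=-5,dy=-9->C; (4,5):dx=-7,dy=+2->D; (4,6):dx=-6,dy=-12->C; (4,7):dx=-5,dy=-8->C
  (4,8):dx=-8,dy=-10->C; (4,9):dx=-1,dy=-6->C; (5,6):dx=+1,dy=-14->D; (5,7):dx=+2,dy=-10->D
  (5,8):dx=-1,dy=-12->C; (5,9):dx=+6,dy=-8->D; (6,7):dx=+1,dy=+4->C; (6,8):dx=-2,dy=+2->D
  (6,9):dx=+5,dy=+6->C; (7,8):dx=-3,dy=-2->C; (7,9):dx=+4,dy=+2->C; (8,9):dx=+7,dy=+4->C
Step 2: C = 27, D = 9, total pairs = 36.
Step 3: tau = (C - D)/(n(n-1)/2) = (27 - 9)/36 = 0.500000.
Step 4: Exact two-sided p-value (enumerate n! = 362880 permutations of y under H0): p = 0.075176.
Step 5: alpha = 0.1. reject H0.

tau_b = 0.5000 (C=27, D=9), p = 0.075176, reject H0.


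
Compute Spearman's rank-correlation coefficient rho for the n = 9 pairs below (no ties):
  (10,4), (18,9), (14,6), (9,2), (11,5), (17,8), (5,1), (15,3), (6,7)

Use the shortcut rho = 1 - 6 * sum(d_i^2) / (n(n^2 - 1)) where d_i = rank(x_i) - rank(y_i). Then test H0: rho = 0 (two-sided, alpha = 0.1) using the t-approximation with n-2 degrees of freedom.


Step 1: Rank x and y separately (midranks; no ties here).
rank(x): 10->4, 18->9, 14->6, 9->3, 11->5, 17->8, 5->1, 15->7, 6->2
rank(y): 4->4, 9->9, 6->6, 2->2, 5->5, 8->8, 1->1, 3->3, 7->7
Step 2: d_i = R_x(i) - R_y(i); compute d_i^2.
  (4-4)^2=0, (9-9)^2=0, (6-6)^2=0, (3-2)^2=1, (5-5)^2=0, (8-8)^2=0, (1-1)^2=0, (7-3)^2=16, (2-7)^2=25
sum(d^2) = 42.
Step 3: rho = 1 - 6*42 / (9*(9^2 - 1)) = 1 - 252/720 = 0.650000.
Step 4: Under H0, t = rho * sqrt((n-2)/(1-rho^2)) = 2.2630 ~ t(7).
Step 5: Two-sided p-value from the t-distribution with 7 df = 0.058073.
Step 6: alpha = 0.1. reject H0.

rho = 0.6500, p = 0.058073, reject H0 at alpha = 0.1.


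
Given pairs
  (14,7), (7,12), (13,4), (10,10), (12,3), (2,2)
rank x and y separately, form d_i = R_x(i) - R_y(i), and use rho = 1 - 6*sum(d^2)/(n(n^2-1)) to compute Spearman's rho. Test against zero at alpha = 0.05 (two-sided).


Step 1: Rank x and y separately (midranks; no ties here).
rank(x): 14->6, 7->2, 13->5, 10->3, 12->4, 2->1
rank(y): 7->4, 12->6, 4->3, 10->5, 3->2, 2->1
Step 2: d_i = R_x(i) - R_y(i); compute d_i^2.
  (6-4)^2=4, (2-6)^2=16, (5-3)^2=4, (3-5)^2=4, (4-2)^2=4, (1-1)^2=0
sum(d^2) = 32.
Step 3: rho = 1 - 6*32 / (6*(6^2 - 1)) = 1 - 192/210 = 0.085714.
Step 4: Under H0, t = rho * sqrt((n-2)/(1-rho^2)) = 0.1721 ~ t(4).
Step 5: Two-sided p-value from the t-distribution with 4 df = 0.871743.
Step 6: alpha = 0.05. fail to reject H0.

rho = 0.0857, p = 0.871743, fail to reject H0 at alpha = 0.05.


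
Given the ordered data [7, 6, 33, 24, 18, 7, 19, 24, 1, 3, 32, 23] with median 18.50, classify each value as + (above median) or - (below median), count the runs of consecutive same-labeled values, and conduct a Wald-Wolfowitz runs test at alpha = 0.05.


Step 1: Compute median = 18.50; label A = above, B = below.
Labels in order: BBAABBAABBAA  (n_A = 6, n_B = 6)
Step 2: Count runs R = 6.
Step 3: Under H0 (random ordering), E[R] = 2*n_A*n_B/(n_A+n_B) + 1 = 2*6*6/12 + 1 = 7.0000.
        Var[R] = 2*n_A*n_B*(2*n_A*n_B - n_A - n_B) / ((n_A+n_B)^2 * (n_A+n_B-1)) = 4320/1584 = 2.7273.
        SD[R] = 1.6514.
Step 4: Continuity-corrected z = (R + 0.5 - E[R]) / SD[R] = (6 + 0.5 - 7.0000) / 1.6514 = -0.3028.
Step 5: Two-sided p-value via normal approximation = 2*(1 - Phi(|z|)) = 0.762069.
Step 6: alpha = 0.05. fail to reject H0.

R = 6, z = -0.3028, p = 0.762069, fail to reject H0.


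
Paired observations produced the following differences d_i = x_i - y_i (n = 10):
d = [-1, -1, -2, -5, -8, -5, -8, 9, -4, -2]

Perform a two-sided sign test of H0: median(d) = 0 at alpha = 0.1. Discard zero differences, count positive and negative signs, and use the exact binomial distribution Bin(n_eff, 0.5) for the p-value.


Step 1: Discard zero differences. Original n = 10; n_eff = number of nonzero differences = 10.
Nonzero differences (with sign): -1, -1, -2, -5, -8, -5, -8, +9, -4, -2
Step 2: Count signs: positive = 1, negative = 9.
Step 3: Under H0: P(positive) = 0.5, so the number of positives S ~ Bin(10, 0.5).
Step 4: Two-sided exact p-value = sum of Bin(10,0.5) probabilities at or below the observed probability = 0.021484.
Step 5: alpha = 0.1. reject H0.

n_eff = 10, pos = 1, neg = 9, p = 0.021484, reject H0.


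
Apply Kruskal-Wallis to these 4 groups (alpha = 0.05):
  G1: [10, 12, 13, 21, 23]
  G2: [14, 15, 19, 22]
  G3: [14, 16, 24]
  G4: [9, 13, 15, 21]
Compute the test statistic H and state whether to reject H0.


Step 1: Combine all N = 16 observations and assign midranks.
sorted (value, group, rank): (9,G4,1), (10,G1,2), (12,G1,3), (13,G1,4.5), (13,G4,4.5), (14,G2,6.5), (14,G3,6.5), (15,G2,8.5), (15,G4,8.5), (16,G3,10), (19,G2,11), (21,G1,12.5), (21,G4,12.5), (22,G2,14), (23,G1,15), (24,G3,16)
Step 2: Sum ranks within each group.
R_1 = 37 (n_1 = 5)
R_2 = 40 (n_2 = 4)
R_3 = 32.5 (n_3 = 3)
R_4 = 26.5 (n_4 = 4)
Step 3: H = 12/(N(N+1)) * sum(R_i^2/n_i) - 3(N+1)
     = 12/(16*17) * (37^2/5 + 40^2/4 + 32.5^2/3 + 26.5^2/4) - 3*17
     = 0.044118 * 1201.45 - 51
     = 2.004963.
Step 4: Ties present; correction factor C = 1 - 24/(16^3 - 16) = 0.994118. Corrected H = 2.004963 / 0.994118 = 2.016827.
Step 5: Under H0, H ~ chi^2(3); p-value = 0.568922.
Step 6: alpha = 0.05. fail to reject H0.

H = 2.0168, df = 3, p = 0.568922, fail to reject H0.


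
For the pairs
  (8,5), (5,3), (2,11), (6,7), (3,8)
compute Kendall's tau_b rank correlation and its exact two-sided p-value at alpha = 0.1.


Step 1: Enumerate the 10 unordered pairs (i,j) with i<j and classify each by sign(x_j-x_i) * sign(y_j-y_i).
  (1,2):dx=-3,dy=-2->C; (1,3):dx=-6,dy=+6->D; (1,4):dx=-2,dy=+2->D; (1,5):dx=-5,dy=+3->D
  (2,3):dx=-3,dy=+8->D; (2,4):dx=+1,dy=+4->C; (2,5):dx=-2,dy=+5->D; (3,4):dx=+4,dy=-4->D
  (3,5):dx=+1,dy=-3->D; (4,5):dx=-3,dy=+1->D
Step 2: C = 2, D = 8, total pairs = 10.
Step 3: tau = (C - D)/(n(n-1)/2) = (2 - 8)/10 = -0.600000.
Step 4: Exact two-sided p-value (enumerate n! = 120 permutations of y under H0): p = 0.233333.
Step 5: alpha = 0.1. fail to reject H0.

tau_b = -0.6000 (C=2, D=8), p = 0.233333, fail to reject H0.


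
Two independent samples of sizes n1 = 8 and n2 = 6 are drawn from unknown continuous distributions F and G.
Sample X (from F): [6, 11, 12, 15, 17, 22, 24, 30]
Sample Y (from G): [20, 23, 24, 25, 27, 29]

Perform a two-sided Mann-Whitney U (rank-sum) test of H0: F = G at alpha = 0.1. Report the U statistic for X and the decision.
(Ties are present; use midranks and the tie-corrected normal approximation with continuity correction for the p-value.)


Step 1: Combine and sort all 14 observations; assign midranks.
sorted (value, group): (6,X), (11,X), (12,X), (15,X), (17,X), (20,Y), (22,X), (23,Y), (24,X), (24,Y), (25,Y), (27,Y), (29,Y), (30,X)
ranks: 6->1, 11->2, 12->3, 15->4, 17->5, 20->6, 22->7, 23->8, 24->9.5, 24->9.5, 25->11, 27->12, 29->13, 30->14
Step 2: Rank sum for X: R1 = 1 + 2 + 3 + 4 + 5 + 7 + 9.5 + 14 = 45.5.
Step 3: U_X = R1 - n1(n1+1)/2 = 45.5 - 8*9/2 = 45.5 - 36 = 9.5.
       U_Y = n1*n2 - U_X = 48 - 9.5 = 38.5.
Step 4: Ties are present, so use the tie-corrected normal approximation (with continuity correction) for the p-value.
Step 5: p-value = 0.070392; compare to alpha = 0.1. reject H0.

U_X = 9.5, p = 0.070392, reject H0 at alpha = 0.1.


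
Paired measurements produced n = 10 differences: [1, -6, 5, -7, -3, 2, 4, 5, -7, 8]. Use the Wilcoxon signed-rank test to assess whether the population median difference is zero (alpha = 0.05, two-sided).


Step 1: Drop any zero differences (none here) and take |d_i|.
|d| = [1, 6, 5, 7, 3, 2, 4, 5, 7, 8]
Step 2: Midrank |d_i| (ties get averaged ranks).
ranks: |1|->1, |6|->7, |5|->5.5, |7|->8.5, |3|->3, |2|->2, |4|->4, |5|->5.5, |7|->8.5, |8|->10
Step 3: Attach original signs; sum ranks with positive sign and with negative sign.
W+ = 1 + 5.5 + 2 + 4 + 5.5 + 10 = 28
W- = 7 + 8.5 + 3 + 8.5 = 27
(Check: W+ + W- = 55 should equal n(n+1)/2 = 55.)
Step 4: Test statistic W = min(W+, W-) = 27.
Step 5: Ties in |d|, so use the tie-corrected normal approximation.
        E[W] = n(n+1)/4 = 10*11/4 = 27.5.
        Tie groups: |d|=5 (t=2), |d|=7 (t=2); sum(t^3 - t) = 12.
        Var[W] = n(n+1)(2n+1)/24 - sum(t^3-t)/48 = 2310/24 - 12/48 = 96.
        z = (W - E[W]) / sqrt(Var[W]) = (27 - 27.5) / 9.7980 = -0.0510.
        Two-sided p = 2*Phi(z) = 0.959301.
Step 6: alpha = 0.05. fail to reject H0.

W+ = 28, W- = 27, W = min = 27, p = 0.959301, fail to reject H0.


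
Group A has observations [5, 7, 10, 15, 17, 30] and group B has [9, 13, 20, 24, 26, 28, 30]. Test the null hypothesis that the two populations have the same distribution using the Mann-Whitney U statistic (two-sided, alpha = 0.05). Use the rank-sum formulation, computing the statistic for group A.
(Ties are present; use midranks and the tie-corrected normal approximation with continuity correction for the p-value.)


Step 1: Combine and sort all 13 observations; assign midranks.
sorted (value, group): (5,X), (7,X), (9,Y), (10,X), (13,Y), (15,X), (17,X), (20,Y), (24,Y), (26,Y), (28,Y), (30,X), (30,Y)
ranks: 5->1, 7->2, 9->3, 10->4, 13->5, 15->6, 17->7, 20->8, 24->9, 26->10, 28->11, 30->12.5, 30->12.5
Step 2: Rank sum for X: R1 = 1 + 2 + 4 + 6 + 7 + 12.5 = 32.5.
Step 3: U_X = R1 - n1(n1+1)/2 = 32.5 - 6*7/2 = 32.5 - 21 = 11.5.
       U_Y = n1*n2 - U_X = 42 - 11.5 = 30.5.
Step 4: Ties are present, so use the tie-corrected normal approximation (with continuity correction) for the p-value.
Step 5: p-value = 0.197926; compare to alpha = 0.05. fail to reject H0.

U_X = 11.5, p = 0.197926, fail to reject H0 at alpha = 0.05.


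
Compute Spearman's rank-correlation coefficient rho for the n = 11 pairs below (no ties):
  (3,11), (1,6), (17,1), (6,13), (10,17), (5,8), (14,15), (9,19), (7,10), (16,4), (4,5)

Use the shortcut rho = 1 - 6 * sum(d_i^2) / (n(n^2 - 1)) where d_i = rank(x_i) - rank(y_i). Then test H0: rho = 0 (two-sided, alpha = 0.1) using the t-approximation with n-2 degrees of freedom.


Step 1: Rank x and y separately (midranks; no ties here).
rank(x): 3->2, 1->1, 17->11, 6->5, 10->8, 5->4, 14->9, 9->7, 7->6, 16->10, 4->3
rank(y): 11->7, 6->4, 1->1, 13->8, 17->10, 8->5, 15->9, 19->11, 10->6, 4->2, 5->3
Step 2: d_i = R_x(i) - R_y(i); compute d_i^2.
  (2-7)^2=25, (1-4)^2=9, (11-1)^2=100, (5-8)^2=9, (8-10)^2=4, (4-5)^2=1, (9-9)^2=0, (7-11)^2=16, (6-6)^2=0, (10-2)^2=64, (3-3)^2=0
sum(d^2) = 228.
Step 3: rho = 1 - 6*228 / (11*(11^2 - 1)) = 1 - 1368/1320 = -0.036364.
Step 4: Under H0, t = rho * sqrt((n-2)/(1-rho^2)) = -0.1092 ~ t(9).
Step 5: Two-sided p-value from the t-distribution with 9 df = 0.915468.
Step 6: alpha = 0.1. fail to reject H0.

rho = -0.0364, p = 0.915468, fail to reject H0 at alpha = 0.1.


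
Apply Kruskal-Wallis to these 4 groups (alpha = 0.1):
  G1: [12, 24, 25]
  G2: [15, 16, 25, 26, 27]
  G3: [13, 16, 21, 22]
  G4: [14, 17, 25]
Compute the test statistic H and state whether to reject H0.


Step 1: Combine all N = 15 observations and assign midranks.
sorted (value, group, rank): (12,G1,1), (13,G3,2), (14,G4,3), (15,G2,4), (16,G2,5.5), (16,G3,5.5), (17,G4,7), (21,G3,8), (22,G3,9), (24,G1,10), (25,G1,12), (25,G2,12), (25,G4,12), (26,G2,14), (27,G2,15)
Step 2: Sum ranks within each group.
R_1 = 23 (n_1 = 3)
R_2 = 50.5 (n_2 = 5)
R_3 = 24.5 (n_3 = 4)
R_4 = 22 (n_4 = 3)
Step 3: H = 12/(N(N+1)) * sum(R_i^2/n_i) - 3(N+1)
     = 12/(15*16) * (23^2/3 + 50.5^2/5 + 24.5^2/4 + 22^2/3) - 3*16
     = 0.050000 * 997.779 - 48
     = 1.888958.
Step 4: Ties present; correction factor C = 1 - 30/(15^3 - 15) = 0.991071. Corrected H = 1.888958 / 0.991071 = 1.905976.
Step 5: Under H0, H ~ chi^2(3); p-value = 0.592149.
Step 6: alpha = 0.1. fail to reject H0.

H = 1.9060, df = 3, p = 0.592149, fail to reject H0.


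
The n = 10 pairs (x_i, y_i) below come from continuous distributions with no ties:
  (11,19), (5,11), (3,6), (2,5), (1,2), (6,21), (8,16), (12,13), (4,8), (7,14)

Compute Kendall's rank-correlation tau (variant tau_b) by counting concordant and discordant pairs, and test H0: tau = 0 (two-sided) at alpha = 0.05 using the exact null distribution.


Step 1: Enumerate the 45 unordered pairs (i,j) with i<j and classify each by sign(x_j-x_i) * sign(y_j-y_i).
  (1,2):dx=-6,dy=-8->C; (1,3):dx=-8,dy=-13->C; (1,4):dx=-9,dy=-14->C; (1,5):dx=-10,dy=-17->C
  (1,6):dx=-5,dy=+2->D; (1,7):dx=-3,dy=-3->C; (1,8):dx=+1,dy=-6->D; (1,9):dx=-7,dy=-11->C
  (1,10):dx=-4,dy=-5->C; (2,3):dx=-2,dy=-5->C; (2,4):dx=-3,dy=-6->C; (2,5):dx=-4,dy=-9->C
  (2,6):dx=+1,dy=+10->C; (2,7):dx=+3,dy=+5->C; (2,8):dx=+7,dy=+2->C; (2,9):dx=-1,dy=-3->C
  (2,10):dx=+2,dy=+3->C; (3,4):dx=-1,dy=-1->C; (3,5):dx=-2,dy=-4->C; (3,6):dx=+3,dy=+15->C
  (3,7):dx=+5,dy=+10->C; (3,8):dx=+9,dy=+7->C; (3,9):dx=+1,dy=+2->C; (3,10):dx=+4,dy=+8->C
  (4,5):dx=-1,dy=-3->C; (4,6):dx=+4,dy=+16->C; (4,7):dx=+6,dy=+11->C; (4,8):dx=+10,dy=+8->C
  (4,9):dx=+2,dy=+3->C; (4,10):dx=+5,dy=+9->C; (5,6):dx=+5,dy=+19->C; (5,7):dx=+7,dy=+14->C
  (5,8):dx=+11,dy=+11->C; (5,9):dx=+3,dy=+6->C; (5,10):dx=+6,dy=+12->C; (6,7):dx=+2,dy=-5->D
  (6,8):dx=+6,dy=-8->D; (6,9):dx=-2,dy=-13->C; (6,10):dx=+1,dy=-7->D; (7,8):dx=+4,dy=-3->D
  (7,9):dx=-4,dy=-8->C; (7,10):dx=-1,dy=-2->C; (8,9):dx=-8,dy=-5->C; (8,10):dx=-5,dy=+1->D
  (9,10):dx=+3,dy=+6->C
Step 2: C = 38, D = 7, total pairs = 45.
Step 3: tau = (C - D)/(n(n-1)/2) = (38 - 7)/45 = 0.688889.
Step 4: Exact two-sided p-value (enumerate n! = 3628800 permutations of y under H0): p = 0.004687.
Step 5: alpha = 0.05. reject H0.

tau_b = 0.6889 (C=38, D=7), p = 0.004687, reject H0.


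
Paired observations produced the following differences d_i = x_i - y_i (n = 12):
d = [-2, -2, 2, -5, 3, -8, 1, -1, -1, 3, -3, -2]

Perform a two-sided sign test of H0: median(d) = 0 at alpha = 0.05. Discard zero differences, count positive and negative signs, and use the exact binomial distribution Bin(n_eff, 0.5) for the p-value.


Step 1: Discard zero differences. Original n = 12; n_eff = number of nonzero differences = 12.
Nonzero differences (with sign): -2, -2, +2, -5, +3, -8, +1, -1, -1, +3, -3, -2
Step 2: Count signs: positive = 4, negative = 8.
Step 3: Under H0: P(positive) = 0.5, so the number of positives S ~ Bin(12, 0.5).
Step 4: Two-sided exact p-value = sum of Bin(12,0.5) probabilities at or below the observed probability = 0.387695.
Step 5: alpha = 0.05. fail to reject H0.

n_eff = 12, pos = 4, neg = 8, p = 0.387695, fail to reject H0.


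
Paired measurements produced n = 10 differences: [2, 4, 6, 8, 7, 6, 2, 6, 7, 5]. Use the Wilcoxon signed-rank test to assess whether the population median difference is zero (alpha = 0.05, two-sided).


Step 1: Drop any zero differences (none here) and take |d_i|.
|d| = [2, 4, 6, 8, 7, 6, 2, 6, 7, 5]
Step 2: Midrank |d_i| (ties get averaged ranks).
ranks: |2|->1.5, |4|->3, |6|->6, |8|->10, |7|->8.5, |6|->6, |2|->1.5, |6|->6, |7|->8.5, |5|->4
Step 3: Attach original signs; sum ranks with positive sign and with negative sign.
W+ = 1.5 + 3 + 6 + 10 + 8.5 + 6 + 1.5 + 6 + 8.5 + 4 = 55
W- = 0 = 0
(Check: W+ + W- = 55 should equal n(n+1)/2 = 55.)
Step 4: Test statistic W = min(W+, W-) = 0.
Step 5: Ties in |d|, so use the tie-corrected normal approximation.
        E[W] = n(n+1)/4 = 10*11/4 = 27.5.
        Tie groups: |d|=2 (t=2), |d|=6 (t=3), |d|=7 (t=2); sum(t^3 - t) = 36.
        Var[W] = n(n+1)(2n+1)/24 - sum(t^3-t)/48 = 2310/24 - 36/48 = 95.5.
        z = (W - E[W]) / sqrt(Var[W]) = (0 - 27.5) / 9.7724 = -2.8140.
        Two-sided p = 2*Phi(z) = 0.004892.
Step 6: alpha = 0.05. reject H0.

W+ = 55, W- = 0, W = min = 0, p = 0.004892, reject H0.


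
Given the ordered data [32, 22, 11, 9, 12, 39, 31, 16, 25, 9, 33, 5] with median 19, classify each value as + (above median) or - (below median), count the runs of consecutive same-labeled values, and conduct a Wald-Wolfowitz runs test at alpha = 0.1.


Step 1: Compute median = 19; label A = above, B = below.
Labels in order: AABBBAABABAB  (n_A = 6, n_B = 6)
Step 2: Count runs R = 8.
Step 3: Under H0 (random ordering), E[R] = 2*n_A*n_B/(n_A+n_B) + 1 = 2*6*6/12 + 1 = 7.0000.
        Var[R] = 2*n_A*n_B*(2*n_A*n_B - n_A - n_B) / ((n_A+n_B)^2 * (n_A+n_B-1)) = 4320/1584 = 2.7273.
        SD[R] = 1.6514.
Step 4: Continuity-corrected z = (R - 0.5 - E[R]) / SD[R] = (8 - 0.5 - 7.0000) / 1.6514 = 0.3028.
Step 5: Two-sided p-value via normal approximation = 2*(1 - Phi(|z|)) = 0.762069.
Step 6: alpha = 0.1. fail to reject H0.

R = 8, z = 0.3028, p = 0.762069, fail to reject H0.


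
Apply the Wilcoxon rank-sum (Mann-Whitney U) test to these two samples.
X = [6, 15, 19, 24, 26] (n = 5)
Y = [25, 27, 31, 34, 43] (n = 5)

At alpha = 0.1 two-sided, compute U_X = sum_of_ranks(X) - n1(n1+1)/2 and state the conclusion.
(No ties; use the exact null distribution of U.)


Step 1: Combine and sort all 10 observations; assign midranks.
sorted (value, group): (6,X), (15,X), (19,X), (24,X), (25,Y), (26,X), (27,Y), (31,Y), (34,Y), (43,Y)
ranks: 6->1, 15->2, 19->3, 24->4, 25->5, 26->6, 27->7, 31->8, 34->9, 43->10
Step 2: Rank sum for X: R1 = 1 + 2 + 3 + 4 + 6 = 16.
Step 3: U_X = R1 - n1(n1+1)/2 = 16 - 5*6/2 = 16 - 15 = 1.
       U_Y = n1*n2 - U_X = 25 - 1 = 24.
Step 4: No ties, so the exact null distribution of U (based on enumerating the C(10,5) = 252 equally likely rank assignments) gives the two-sided p-value.
Step 5: p-value = 0.015873; compare to alpha = 0.1. reject H0.

U_X = 1, p = 0.015873, reject H0 at alpha = 0.1.


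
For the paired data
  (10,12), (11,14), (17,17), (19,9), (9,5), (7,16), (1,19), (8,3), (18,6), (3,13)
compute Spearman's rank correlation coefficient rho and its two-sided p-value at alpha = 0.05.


Step 1: Rank x and y separately (midranks; no ties here).
rank(x): 10->6, 11->7, 17->8, 19->10, 9->5, 7->3, 1->1, 8->4, 18->9, 3->2
rank(y): 12->5, 14->7, 17->9, 9->4, 5->2, 16->8, 19->10, 3->1, 6->3, 13->6
Step 2: d_i = R_x(i) - R_y(i); compute d_i^2.
  (6-5)^2=1, (7-7)^2=0, (8-9)^2=1, (10-4)^2=36, (5-2)^2=9, (3-8)^2=25, (1-10)^2=81, (4-1)^2=9, (9-3)^2=36, (2-6)^2=16
sum(d^2) = 214.
Step 3: rho = 1 - 6*214 / (10*(10^2 - 1)) = 1 - 1284/990 = -0.296970.
Step 4: Under H0, t = rho * sqrt((n-2)/(1-rho^2)) = -0.8796 ~ t(8).
Step 5: Two-sided p-value from the t-distribution with 8 df = 0.404702.
Step 6: alpha = 0.05. fail to reject H0.

rho = -0.2970, p = 0.404702, fail to reject H0 at alpha = 0.05.


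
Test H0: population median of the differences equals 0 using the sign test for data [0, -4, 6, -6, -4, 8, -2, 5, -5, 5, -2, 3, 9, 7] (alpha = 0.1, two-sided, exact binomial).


Step 1: Discard zero differences. Original n = 14; n_eff = number of nonzero differences = 13.
Nonzero differences (with sign): -4, +6, -6, -4, +8, -2, +5, -5, +5, -2, +3, +9, +7
Step 2: Count signs: positive = 7, negative = 6.
Step 3: Under H0: P(positive) = 0.5, so the number of positives S ~ Bin(13, 0.5).
Step 4: Two-sided exact p-value = sum of Bin(13,0.5) probabilities at or below the observed probability = 1.000000.
Step 5: alpha = 0.1. fail to reject H0.

n_eff = 13, pos = 7, neg = 6, p = 1.000000, fail to reject H0.


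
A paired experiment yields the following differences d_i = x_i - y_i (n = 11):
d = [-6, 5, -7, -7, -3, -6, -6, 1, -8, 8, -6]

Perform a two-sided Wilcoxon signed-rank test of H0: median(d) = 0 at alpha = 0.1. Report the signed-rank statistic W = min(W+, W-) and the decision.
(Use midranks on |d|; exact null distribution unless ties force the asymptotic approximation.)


Step 1: Drop any zero differences (none here) and take |d_i|.
|d| = [6, 5, 7, 7, 3, 6, 6, 1, 8, 8, 6]
Step 2: Midrank |d_i| (ties get averaged ranks).
ranks: |6|->5.5, |5|->3, |7|->8.5, |7|->8.5, |3|->2, |6|->5.5, |6|->5.5, |1|->1, |8|->10.5, |8|->10.5, |6|->5.5
Step 3: Attach original signs; sum ranks with positive sign and with negative sign.
W+ = 3 + 1 + 10.5 = 14.5
W- = 5.5 + 8.5 + 8.5 + 2 + 5.5 + 5.5 + 10.5 + 5.5 = 51.5
(Check: W+ + W- = 66 should equal n(n+1)/2 = 66.)
Step 4: Test statistic W = min(W+, W-) = 14.5.
Step 5: Ties in |d|, so use the tie-corrected normal approximation.
        E[W] = n(n+1)/4 = 11*12/4 = 33.
        Tie groups: |d|=6 (t=4), |d|=7 (t=2), |d|=8 (t=2); sum(t^3 - t) = 72.
        Var[W] = n(n+1)(2n+1)/24 - sum(t^3-t)/48 = 3036/24 - 72/48 = 125.
        z = (W - E[W]) / sqrt(Var[W]) = (14.5 - 33) / 11.1803 = -1.6547.
        Two-sided p = 2*Phi(z) = 0.097987.
Step 6: alpha = 0.1. reject H0.

W+ = 14.5, W- = 51.5, W = min = 14.5, p = 0.097987, reject H0.


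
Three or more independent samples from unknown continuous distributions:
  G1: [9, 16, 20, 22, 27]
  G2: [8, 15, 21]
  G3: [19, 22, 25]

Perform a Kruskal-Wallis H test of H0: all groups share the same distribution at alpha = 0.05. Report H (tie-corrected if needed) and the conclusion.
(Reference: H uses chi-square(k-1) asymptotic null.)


Step 1: Combine all N = 11 observations and assign midranks.
sorted (value, group, rank): (8,G2,1), (9,G1,2), (15,G2,3), (16,G1,4), (19,G3,5), (20,G1,6), (21,G2,7), (22,G1,8.5), (22,G3,8.5), (25,G3,10), (27,G1,11)
Step 2: Sum ranks within each group.
R_1 = 31.5 (n_1 = 5)
R_2 = 11 (n_2 = 3)
R_3 = 23.5 (n_3 = 3)
Step 3: H = 12/(N(N+1)) * sum(R_i^2/n_i) - 3(N+1)
     = 12/(11*12) * (31.5^2/5 + 11^2/3 + 23.5^2/3) - 3*12
     = 0.090909 * 422.867 - 36
     = 2.442424.
Step 4: Ties present; correction factor C = 1 - 6/(11^3 - 11) = 0.995455. Corrected H = 2.442424 / 0.995455 = 2.453577.
Step 5: Under H0, H ~ chi^2(2); p-value = 0.293233.
Step 6: alpha = 0.05. fail to reject H0.

H = 2.4536, df = 2, p = 0.293233, fail to reject H0.


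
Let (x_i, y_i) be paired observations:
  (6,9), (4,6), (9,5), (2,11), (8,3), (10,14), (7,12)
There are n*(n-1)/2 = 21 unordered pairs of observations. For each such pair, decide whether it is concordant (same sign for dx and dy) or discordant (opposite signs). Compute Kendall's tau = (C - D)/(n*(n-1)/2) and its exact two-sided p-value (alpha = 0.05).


Step 1: Enumerate the 21 unordered pairs (i,j) with i<j and classify each by sign(x_j-x_i) * sign(y_j-y_i).
  (1,2):dx=-2,dy=-3->C; (1,3):dx=+3,dy=-4->D; (1,4):dx=-4,dy=+2->D; (1,5):dx=+2,dy=-6->D
  (1,6):dx=+4,dy=+5->C; (1,7):dx=+1,dy=+3->C; (2,3):dx=+5,dy=-1->D; (2,4):dx=-2,dy=+5->D
  (2,5):dx=+4,dy=-3->D; (2,6):dx=+6,dy=+8->C; (2,7):dx=+3,dy=+6->C; (3,4):dx=-7,dy=+6->D
  (3,5):dx=-1,dy=-2->C; (3,6):dx=+1,dy=+9->C; (3,7):dx=-2,dy=+7->D; (4,5):dx=+6,dy=-8->D
  (4,6):dx=+8,dy=+3->C; (4,7):dx=+5,dy=+1->C; (5,6):dx=+2,dy=+11->C; (5,7):dx=-1,dy=+9->D
  (6,7):dx=-3,dy=-2->C
Step 2: C = 11, D = 10, total pairs = 21.
Step 3: tau = (C - D)/(n(n-1)/2) = (11 - 10)/21 = 0.047619.
Step 4: Exact two-sided p-value (enumerate n! = 5040 permutations of y under H0): p = 1.000000.
Step 5: alpha = 0.05. fail to reject H0.

tau_b = 0.0476 (C=11, D=10), p = 1.000000, fail to reject H0.


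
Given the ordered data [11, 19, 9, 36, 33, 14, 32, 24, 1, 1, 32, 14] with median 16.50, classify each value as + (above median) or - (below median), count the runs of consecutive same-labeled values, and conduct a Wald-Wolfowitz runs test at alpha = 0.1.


Step 1: Compute median = 16.50; label A = above, B = below.
Labels in order: BABAABAABBAB  (n_A = 6, n_B = 6)
Step 2: Count runs R = 9.
Step 3: Under H0 (random ordering), E[R] = 2*n_A*n_B/(n_A+n_B) + 1 = 2*6*6/12 + 1 = 7.0000.
        Var[R] = 2*n_A*n_B*(2*n_A*n_B - n_A - n_B) / ((n_A+n_B)^2 * (n_A+n_B-1)) = 4320/1584 = 2.7273.
        SD[R] = 1.6514.
Step 4: Continuity-corrected z = (R - 0.5 - E[R]) / SD[R] = (9 - 0.5 - 7.0000) / 1.6514 = 0.9083.
Step 5: Two-sided p-value via normal approximation = 2*(1 - Phi(|z|)) = 0.363722.
Step 6: alpha = 0.1. fail to reject H0.

R = 9, z = 0.9083, p = 0.363722, fail to reject H0.


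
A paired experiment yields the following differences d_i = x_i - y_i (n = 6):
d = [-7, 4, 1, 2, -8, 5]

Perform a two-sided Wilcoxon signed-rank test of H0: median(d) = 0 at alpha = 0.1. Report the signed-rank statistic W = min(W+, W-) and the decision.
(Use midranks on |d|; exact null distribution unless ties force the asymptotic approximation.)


Step 1: Drop any zero differences (none here) and take |d_i|.
|d| = [7, 4, 1, 2, 8, 5]
Step 2: Midrank |d_i| (ties get averaged ranks).
ranks: |7|->5, |4|->3, |1|->1, |2|->2, |8|->6, |5|->4
Step 3: Attach original signs; sum ranks with positive sign and with negative sign.
W+ = 3 + 1 + 2 + 4 = 10
W- = 5 + 6 = 11
(Check: W+ + W- = 21 should equal n(n+1)/2 = 21.)
Step 4: Test statistic W = min(W+, W-) = 10.
Step 5: No ties, so the exact null distribution over the 2^6 = 64 sign assignments gives the two-sided p-value = 1.000000.
Step 6: alpha = 0.1. fail to reject H0.

W+ = 10, W- = 11, W = min = 10, p = 1.000000, fail to reject H0.


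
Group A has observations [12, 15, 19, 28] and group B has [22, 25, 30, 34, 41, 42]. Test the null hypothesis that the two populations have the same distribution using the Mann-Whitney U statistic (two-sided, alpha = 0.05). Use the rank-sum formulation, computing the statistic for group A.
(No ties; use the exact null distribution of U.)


Step 1: Combine and sort all 10 observations; assign midranks.
sorted (value, group): (12,X), (15,X), (19,X), (22,Y), (25,Y), (28,X), (30,Y), (34,Y), (41,Y), (42,Y)
ranks: 12->1, 15->2, 19->3, 22->4, 25->5, 28->6, 30->7, 34->8, 41->9, 42->10
Step 2: Rank sum for X: R1 = 1 + 2 + 3 + 6 = 12.
Step 3: U_X = R1 - n1(n1+1)/2 = 12 - 4*5/2 = 12 - 10 = 2.
       U_Y = n1*n2 - U_X = 24 - 2 = 22.
Step 4: No ties, so the exact null distribution of U (based on enumerating the C(10,4) = 210 equally likely rank assignments) gives the two-sided p-value.
Step 5: p-value = 0.038095; compare to alpha = 0.05. reject H0.

U_X = 2, p = 0.038095, reject H0 at alpha = 0.05.


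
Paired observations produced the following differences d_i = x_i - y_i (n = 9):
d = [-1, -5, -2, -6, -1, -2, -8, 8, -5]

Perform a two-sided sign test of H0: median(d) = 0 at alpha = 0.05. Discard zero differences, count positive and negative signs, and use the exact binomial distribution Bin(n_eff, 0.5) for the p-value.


Step 1: Discard zero differences. Original n = 9; n_eff = number of nonzero differences = 9.
Nonzero differences (with sign): -1, -5, -2, -6, -1, -2, -8, +8, -5
Step 2: Count signs: positive = 1, negative = 8.
Step 3: Under H0: P(positive) = 0.5, so the number of positives S ~ Bin(9, 0.5).
Step 4: Two-sided exact p-value = sum of Bin(9,0.5) probabilities at or below the observed probability = 0.039062.
Step 5: alpha = 0.05. reject H0.

n_eff = 9, pos = 1, neg = 8, p = 0.039062, reject H0.


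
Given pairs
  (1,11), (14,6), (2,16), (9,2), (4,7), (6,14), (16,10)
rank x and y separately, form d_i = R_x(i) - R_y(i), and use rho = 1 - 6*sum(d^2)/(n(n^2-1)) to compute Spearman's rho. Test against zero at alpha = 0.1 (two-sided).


Step 1: Rank x and y separately (midranks; no ties here).
rank(x): 1->1, 14->6, 2->2, 9->5, 4->3, 6->4, 16->7
rank(y): 11->5, 6->2, 16->7, 2->1, 7->3, 14->6, 10->4
Step 2: d_i = R_x(i) - R_y(i); compute d_i^2.
  (1-5)^2=16, (6-2)^2=16, (2-7)^2=25, (5-1)^2=16, (3-3)^2=0, (4-6)^2=4, (7-4)^2=9
sum(d^2) = 86.
Step 3: rho = 1 - 6*86 / (7*(7^2 - 1)) = 1 - 516/336 = -0.535714.
Step 4: Under H0, t = rho * sqrt((n-2)/(1-rho^2)) = -1.4186 ~ t(5).
Step 5: Two-sided p-value from the t-distribution with 5 df = 0.215217.
Step 6: alpha = 0.1. fail to reject H0.

rho = -0.5357, p = 0.215217, fail to reject H0 at alpha = 0.1.


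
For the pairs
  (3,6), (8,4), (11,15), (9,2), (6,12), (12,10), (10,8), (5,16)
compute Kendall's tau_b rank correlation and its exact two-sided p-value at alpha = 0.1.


Step 1: Enumerate the 28 unordered pairs (i,j) with i<j and classify each by sign(x_j-x_i) * sign(y_j-y_i).
  (1,2):dx=+5,dy=-2->D; (1,3):dx=+8,dy=+9->C; (1,4):dx=+6,dy=-4->D; (1,5):dx=+3,dy=+6->C
  (1,6):dx=+9,dy=+4->C; (1,7):dx=+7,dy=+2->C; (1,8):dx=+2,dy=+10->C; (2,3):dx=+3,dy=+11->C
  (2,4):dx=+1,dy=-2->D; (2,5):dx=-2,dy=+8->D; (2,6):dx=+4,dy=+6->C; (2,7):dx=+2,dy=+4->C
  (2,8):dx=-3,dy=+12->D; (3,4):dx=-2,dy=-13->C; (3,5):dx=-5,dy=-3->C; (3,6):dx=+1,dy=-5->D
  (3,7):dx=-1,dy=-7->C; (3,8):dx=-6,dy=+1->D; (4,5):dx=-3,dy=+10->D; (4,6):dx=+3,dy=+8->C
  (4,7):dx=+1,dy=+6->C; (4,8):dx=-4,dy=+14->D; (5,6):dx=+6,dy=-2->D; (5,7):dx=+4,dy=-4->D
  (5,8):dx=-1,dy=+4->D; (6,7):dx=-2,dy=-2->C; (6,8):dx=-7,dy=+6->D; (7,8):dx=-5,dy=+8->D
Step 2: C = 14, D = 14, total pairs = 28.
Step 3: tau = (C - D)/(n(n-1)/2) = (14 - 14)/28 = 0.000000.
Step 4: Exact two-sided p-value (enumerate n! = 40320 permutations of y under H0): p = 1.000000.
Step 5: alpha = 0.1. fail to reject H0.

tau_b = 0.0000 (C=14, D=14), p = 1.000000, fail to reject H0.


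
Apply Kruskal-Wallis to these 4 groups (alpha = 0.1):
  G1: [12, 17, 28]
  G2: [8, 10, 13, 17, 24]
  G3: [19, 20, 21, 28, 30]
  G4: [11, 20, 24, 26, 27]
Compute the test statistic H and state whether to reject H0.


Step 1: Combine all N = 18 observations and assign midranks.
sorted (value, group, rank): (8,G2,1), (10,G2,2), (11,G4,3), (12,G1,4), (13,G2,5), (17,G1,6.5), (17,G2,6.5), (19,G3,8), (20,G3,9.5), (20,G4,9.5), (21,G3,11), (24,G2,12.5), (24,G4,12.5), (26,G4,14), (27,G4,15), (28,G1,16.5), (28,G3,16.5), (30,G3,18)
Step 2: Sum ranks within each group.
R_1 = 27 (n_1 = 3)
R_2 = 27 (n_2 = 5)
R_3 = 63 (n_3 = 5)
R_4 = 54 (n_4 = 5)
Step 3: H = 12/(N(N+1)) * sum(R_i^2/n_i) - 3(N+1)
     = 12/(18*19) * (27^2/3 + 27^2/5 + 63^2/5 + 54^2/5) - 3*19
     = 0.035088 * 1765.8 - 57
     = 4.957895.
Step 4: Ties present; correction factor C = 1 - 24/(18^3 - 18) = 0.995872. Corrected H = 4.957895 / 0.995872 = 4.978446.
Step 5: Under H0, H ~ chi^2(3); p-value = 0.173382.
Step 6: alpha = 0.1. fail to reject H0.

H = 4.9784, df = 3, p = 0.173382, fail to reject H0.


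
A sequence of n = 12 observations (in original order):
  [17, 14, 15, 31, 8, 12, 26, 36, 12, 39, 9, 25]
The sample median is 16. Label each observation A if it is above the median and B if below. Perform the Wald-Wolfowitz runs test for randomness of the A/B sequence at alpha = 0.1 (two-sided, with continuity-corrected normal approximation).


Step 1: Compute median = 16; label A = above, B = below.
Labels in order: ABBABBAABABA  (n_A = 6, n_B = 6)
Step 2: Count runs R = 9.
Step 3: Under H0 (random ordering), E[R] = 2*n_A*n_B/(n_A+n_B) + 1 = 2*6*6/12 + 1 = 7.0000.
        Var[R] = 2*n_A*n_B*(2*n_A*n_B - n_A - n_B) / ((n_A+n_B)^2 * (n_A+n_B-1)) = 4320/1584 = 2.7273.
        SD[R] = 1.6514.
Step 4: Continuity-corrected z = (R - 0.5 - E[R]) / SD[R] = (9 - 0.5 - 7.0000) / 1.6514 = 0.9083.
Step 5: Two-sided p-value via normal approximation = 2*(1 - Phi(|z|)) = 0.363722.
Step 6: alpha = 0.1. fail to reject H0.

R = 9, z = 0.9083, p = 0.363722, fail to reject H0.


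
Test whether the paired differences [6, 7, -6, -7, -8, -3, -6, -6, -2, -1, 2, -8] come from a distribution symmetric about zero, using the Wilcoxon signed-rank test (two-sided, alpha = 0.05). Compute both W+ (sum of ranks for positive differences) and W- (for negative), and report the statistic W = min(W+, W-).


Step 1: Drop any zero differences (none here) and take |d_i|.
|d| = [6, 7, 6, 7, 8, 3, 6, 6, 2, 1, 2, 8]
Step 2: Midrank |d_i| (ties get averaged ranks).
ranks: |6|->6.5, |7|->9.5, |6|->6.5, |7|->9.5, |8|->11.5, |3|->4, |6|->6.5, |6|->6.5, |2|->2.5, |1|->1, |2|->2.5, |8|->11.5
Step 3: Attach original signs; sum ranks with positive sign and with negative sign.
W+ = 6.5 + 9.5 + 2.5 = 18.5
W- = 6.5 + 9.5 + 11.5 + 4 + 6.5 + 6.5 + 2.5 + 1 + 11.5 = 59.5
(Check: W+ + W- = 78 should equal n(n+1)/2 = 78.)
Step 4: Test statistic W = min(W+, W-) = 18.5.
Step 5: Ties in |d|, so use the tie-corrected normal approximation.
        E[W] = n(n+1)/4 = 12*13/4 = 39.
        Tie groups: |d|=2 (t=2), |d|=6 (t=4), |d|=7 (t=2), |d|=8 (t=2); sum(t^3 - t) = 78.
        Var[W] = n(n+1)(2n+1)/24 - sum(t^3-t)/48 = 3900/24 - 78/48 = 160.875.
        z = (W - E[W]) / sqrt(Var[W]) = (18.5 - 39) / 12.6837 = -1.6163.
        Two-sided p = 2*Phi(z) = 0.106039.
Step 6: alpha = 0.05. fail to reject H0.

W+ = 18.5, W- = 59.5, W = min = 18.5, p = 0.106039, fail to reject H0.


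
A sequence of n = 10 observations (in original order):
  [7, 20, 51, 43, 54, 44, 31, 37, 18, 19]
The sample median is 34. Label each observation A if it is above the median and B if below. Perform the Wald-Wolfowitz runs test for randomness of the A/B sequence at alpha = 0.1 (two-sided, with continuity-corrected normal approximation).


Step 1: Compute median = 34; label A = above, B = below.
Labels in order: BBAAAABABB  (n_A = 5, n_B = 5)
Step 2: Count runs R = 5.
Step 3: Under H0 (random ordering), E[R] = 2*n_A*n_B/(n_A+n_B) + 1 = 2*5*5/10 + 1 = 6.0000.
        Var[R] = 2*n_A*n_B*(2*n_A*n_B - n_A - n_B) / ((n_A+n_B)^2 * (n_A+n_B-1)) = 2000/900 = 2.2222.
        SD[R] = 1.4907.
Step 4: Continuity-corrected z = (R + 0.5 - E[R]) / SD[R] = (5 + 0.5 - 6.0000) / 1.4907 = -0.3354.
Step 5: Two-sided p-value via normal approximation = 2*(1 - Phi(|z|)) = 0.737316.
Step 6: alpha = 0.1. fail to reject H0.

R = 5, z = -0.3354, p = 0.737316, fail to reject H0.


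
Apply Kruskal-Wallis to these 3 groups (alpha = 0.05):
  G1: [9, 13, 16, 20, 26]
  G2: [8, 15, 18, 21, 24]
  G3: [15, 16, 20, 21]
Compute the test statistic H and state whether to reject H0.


Step 1: Combine all N = 14 observations and assign midranks.
sorted (value, group, rank): (8,G2,1), (9,G1,2), (13,G1,3), (15,G2,4.5), (15,G3,4.5), (16,G1,6.5), (16,G3,6.5), (18,G2,8), (20,G1,9.5), (20,G3,9.5), (21,G2,11.5), (21,G3,11.5), (24,G2,13), (26,G1,14)
Step 2: Sum ranks within each group.
R_1 = 35 (n_1 = 5)
R_2 = 38 (n_2 = 5)
R_3 = 32 (n_3 = 4)
Step 3: H = 12/(N(N+1)) * sum(R_i^2/n_i) - 3(N+1)
     = 12/(14*15) * (35^2/5 + 38^2/5 + 32^2/4) - 3*15
     = 0.057143 * 789.8 - 45
     = 0.131429.
Step 4: Ties present; correction factor C = 1 - 24/(14^3 - 14) = 0.991209. Corrected H = 0.131429 / 0.991209 = 0.132594.
Step 5: Under H0, H ~ chi^2(2); p-value = 0.935853.
Step 6: alpha = 0.05. fail to reject H0.

H = 0.1326, df = 2, p = 0.935853, fail to reject H0.


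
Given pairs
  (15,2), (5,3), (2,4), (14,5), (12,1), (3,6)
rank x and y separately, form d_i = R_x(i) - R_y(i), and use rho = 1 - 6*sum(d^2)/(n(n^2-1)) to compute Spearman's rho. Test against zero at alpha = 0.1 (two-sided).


Step 1: Rank x and y separately (midranks; no ties here).
rank(x): 15->6, 5->3, 2->1, 14->5, 12->4, 3->2
rank(y): 2->2, 3->3, 4->4, 5->5, 1->1, 6->6
Step 2: d_i = R_x(i) - R_y(i); compute d_i^2.
  (6-2)^2=16, (3-3)^2=0, (1-4)^2=9, (5-5)^2=0, (4-1)^2=9, (2-6)^2=16
sum(d^2) = 50.
Step 3: rho = 1 - 6*50 / (6*(6^2 - 1)) = 1 - 300/210 = -0.428571.
Step 4: Under H0, t = rho * sqrt((n-2)/(1-rho^2)) = -0.9487 ~ t(4).
Step 5: Two-sided p-value from the t-distribution with 4 df = 0.396501.
Step 6: alpha = 0.1. fail to reject H0.

rho = -0.4286, p = 0.396501, fail to reject H0 at alpha = 0.1.


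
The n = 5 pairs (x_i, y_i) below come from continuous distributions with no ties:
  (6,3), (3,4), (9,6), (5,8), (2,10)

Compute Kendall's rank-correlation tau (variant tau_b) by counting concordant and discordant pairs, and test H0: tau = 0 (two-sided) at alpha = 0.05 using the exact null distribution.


Step 1: Enumerate the 10 unordered pairs (i,j) with i<j and classify each by sign(x_j-x_i) * sign(y_j-y_i).
  (1,2):dx=-3,dy=+1->D; (1,3):dx=+3,dy=+3->C; (1,4):dx=-1,dy=+5->D; (1,5):dx=-4,dy=+7->D
  (2,3):dx=+6,dy=+2->C; (2,4):dx=+2,dy=+4->C; (2,5):dx=-1,dy=+6->D; (3,4):dx=-4,dy=+2->D
  (3,5):dx=-7,dy=+4->D; (4,5):dx=-3,dy=+2->D
Step 2: C = 3, D = 7, total pairs = 10.
Step 3: tau = (C - D)/(n(n-1)/2) = (3 - 7)/10 = -0.400000.
Step 4: Exact two-sided p-value (enumerate n! = 120 permutations of y under H0): p = 0.483333.
Step 5: alpha = 0.05. fail to reject H0.

tau_b = -0.4000 (C=3, D=7), p = 0.483333, fail to reject H0.


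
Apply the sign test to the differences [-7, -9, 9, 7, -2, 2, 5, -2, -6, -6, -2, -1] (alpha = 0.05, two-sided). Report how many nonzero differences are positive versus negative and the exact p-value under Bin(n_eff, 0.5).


Step 1: Discard zero differences. Original n = 12; n_eff = number of nonzero differences = 12.
Nonzero differences (with sign): -7, -9, +9, +7, -2, +2, +5, -2, -6, -6, -2, -1
Step 2: Count signs: positive = 4, negative = 8.
Step 3: Under H0: P(positive) = 0.5, so the number of positives S ~ Bin(12, 0.5).
Step 4: Two-sided exact p-value = sum of Bin(12,0.5) probabilities at or below the observed probability = 0.387695.
Step 5: alpha = 0.05. fail to reject H0.

n_eff = 12, pos = 4, neg = 8, p = 0.387695, fail to reject H0.


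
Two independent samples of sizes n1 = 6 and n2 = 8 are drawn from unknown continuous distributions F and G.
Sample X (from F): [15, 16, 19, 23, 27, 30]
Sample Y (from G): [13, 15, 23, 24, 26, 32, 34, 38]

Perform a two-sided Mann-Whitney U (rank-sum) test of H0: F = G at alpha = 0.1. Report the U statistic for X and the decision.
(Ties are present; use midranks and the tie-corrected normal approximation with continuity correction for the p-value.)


Step 1: Combine and sort all 14 observations; assign midranks.
sorted (value, group): (13,Y), (15,X), (15,Y), (16,X), (19,X), (23,X), (23,Y), (24,Y), (26,Y), (27,X), (30,X), (32,Y), (34,Y), (38,Y)
ranks: 13->1, 15->2.5, 15->2.5, 16->4, 19->5, 23->6.5, 23->6.5, 24->8, 26->9, 27->10, 30->11, 32->12, 34->13, 38->14
Step 2: Rank sum for X: R1 = 2.5 + 4 + 5 + 6.5 + 10 + 11 = 39.
Step 3: U_X = R1 - n1(n1+1)/2 = 39 - 6*7/2 = 39 - 21 = 18.
       U_Y = n1*n2 - U_X = 48 - 18 = 30.
Step 4: Ties are present, so use the tie-corrected normal approximation (with continuity correction) for the p-value.
Step 5: p-value = 0.476705; compare to alpha = 0.1. fail to reject H0.

U_X = 18, p = 0.476705, fail to reject H0 at alpha = 0.1.
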